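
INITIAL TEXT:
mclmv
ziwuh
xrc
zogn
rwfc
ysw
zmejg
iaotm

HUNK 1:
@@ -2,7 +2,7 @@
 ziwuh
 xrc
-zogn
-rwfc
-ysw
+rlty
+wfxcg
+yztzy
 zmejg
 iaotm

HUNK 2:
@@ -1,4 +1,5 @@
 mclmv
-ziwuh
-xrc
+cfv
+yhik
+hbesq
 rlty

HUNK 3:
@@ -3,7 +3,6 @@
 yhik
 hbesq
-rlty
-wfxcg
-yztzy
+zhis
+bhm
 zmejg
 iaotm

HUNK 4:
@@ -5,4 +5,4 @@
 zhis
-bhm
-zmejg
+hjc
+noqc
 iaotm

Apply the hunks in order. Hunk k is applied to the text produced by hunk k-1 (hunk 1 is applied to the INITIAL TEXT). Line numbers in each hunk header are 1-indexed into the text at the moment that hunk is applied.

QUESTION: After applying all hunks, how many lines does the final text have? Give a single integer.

Answer: 8

Derivation:
Hunk 1: at line 2 remove [zogn,rwfc,ysw] add [rlty,wfxcg,yztzy] -> 8 lines: mclmv ziwuh xrc rlty wfxcg yztzy zmejg iaotm
Hunk 2: at line 1 remove [ziwuh,xrc] add [cfv,yhik,hbesq] -> 9 lines: mclmv cfv yhik hbesq rlty wfxcg yztzy zmejg iaotm
Hunk 3: at line 3 remove [rlty,wfxcg,yztzy] add [zhis,bhm] -> 8 lines: mclmv cfv yhik hbesq zhis bhm zmejg iaotm
Hunk 4: at line 5 remove [bhm,zmejg] add [hjc,noqc] -> 8 lines: mclmv cfv yhik hbesq zhis hjc noqc iaotm
Final line count: 8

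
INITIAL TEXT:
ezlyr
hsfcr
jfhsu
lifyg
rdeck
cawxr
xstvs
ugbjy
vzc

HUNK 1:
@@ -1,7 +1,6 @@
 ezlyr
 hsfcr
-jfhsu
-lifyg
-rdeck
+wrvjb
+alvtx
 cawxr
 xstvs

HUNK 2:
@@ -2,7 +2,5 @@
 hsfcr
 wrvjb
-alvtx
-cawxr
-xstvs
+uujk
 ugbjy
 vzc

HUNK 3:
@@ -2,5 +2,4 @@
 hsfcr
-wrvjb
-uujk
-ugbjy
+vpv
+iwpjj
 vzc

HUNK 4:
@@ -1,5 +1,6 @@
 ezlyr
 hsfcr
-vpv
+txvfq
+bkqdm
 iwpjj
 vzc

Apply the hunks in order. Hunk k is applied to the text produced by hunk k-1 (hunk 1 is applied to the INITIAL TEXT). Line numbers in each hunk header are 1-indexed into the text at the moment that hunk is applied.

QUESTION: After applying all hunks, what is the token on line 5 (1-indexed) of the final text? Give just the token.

Hunk 1: at line 1 remove [jfhsu,lifyg,rdeck] add [wrvjb,alvtx] -> 8 lines: ezlyr hsfcr wrvjb alvtx cawxr xstvs ugbjy vzc
Hunk 2: at line 2 remove [alvtx,cawxr,xstvs] add [uujk] -> 6 lines: ezlyr hsfcr wrvjb uujk ugbjy vzc
Hunk 3: at line 2 remove [wrvjb,uujk,ugbjy] add [vpv,iwpjj] -> 5 lines: ezlyr hsfcr vpv iwpjj vzc
Hunk 4: at line 1 remove [vpv] add [txvfq,bkqdm] -> 6 lines: ezlyr hsfcr txvfq bkqdm iwpjj vzc
Final line 5: iwpjj

Answer: iwpjj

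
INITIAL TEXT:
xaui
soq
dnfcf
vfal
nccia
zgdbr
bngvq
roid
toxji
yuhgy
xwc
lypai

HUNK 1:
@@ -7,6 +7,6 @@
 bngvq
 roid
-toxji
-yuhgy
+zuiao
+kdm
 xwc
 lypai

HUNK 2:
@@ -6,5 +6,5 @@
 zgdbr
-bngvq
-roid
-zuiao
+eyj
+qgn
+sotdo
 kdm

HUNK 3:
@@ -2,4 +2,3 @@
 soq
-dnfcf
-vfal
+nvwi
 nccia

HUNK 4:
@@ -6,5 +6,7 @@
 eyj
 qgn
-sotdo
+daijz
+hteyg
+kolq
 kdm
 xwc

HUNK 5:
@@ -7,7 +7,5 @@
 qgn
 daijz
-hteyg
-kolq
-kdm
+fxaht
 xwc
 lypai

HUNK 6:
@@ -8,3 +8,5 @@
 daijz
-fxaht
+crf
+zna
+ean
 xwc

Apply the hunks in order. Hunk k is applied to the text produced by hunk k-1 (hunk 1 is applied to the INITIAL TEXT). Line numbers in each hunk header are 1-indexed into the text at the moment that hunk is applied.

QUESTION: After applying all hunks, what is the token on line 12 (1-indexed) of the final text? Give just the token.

Answer: xwc

Derivation:
Hunk 1: at line 7 remove [toxji,yuhgy] add [zuiao,kdm] -> 12 lines: xaui soq dnfcf vfal nccia zgdbr bngvq roid zuiao kdm xwc lypai
Hunk 2: at line 6 remove [bngvq,roid,zuiao] add [eyj,qgn,sotdo] -> 12 lines: xaui soq dnfcf vfal nccia zgdbr eyj qgn sotdo kdm xwc lypai
Hunk 3: at line 2 remove [dnfcf,vfal] add [nvwi] -> 11 lines: xaui soq nvwi nccia zgdbr eyj qgn sotdo kdm xwc lypai
Hunk 4: at line 6 remove [sotdo] add [daijz,hteyg,kolq] -> 13 lines: xaui soq nvwi nccia zgdbr eyj qgn daijz hteyg kolq kdm xwc lypai
Hunk 5: at line 7 remove [hteyg,kolq,kdm] add [fxaht] -> 11 lines: xaui soq nvwi nccia zgdbr eyj qgn daijz fxaht xwc lypai
Hunk 6: at line 8 remove [fxaht] add [crf,zna,ean] -> 13 lines: xaui soq nvwi nccia zgdbr eyj qgn daijz crf zna ean xwc lypai
Final line 12: xwc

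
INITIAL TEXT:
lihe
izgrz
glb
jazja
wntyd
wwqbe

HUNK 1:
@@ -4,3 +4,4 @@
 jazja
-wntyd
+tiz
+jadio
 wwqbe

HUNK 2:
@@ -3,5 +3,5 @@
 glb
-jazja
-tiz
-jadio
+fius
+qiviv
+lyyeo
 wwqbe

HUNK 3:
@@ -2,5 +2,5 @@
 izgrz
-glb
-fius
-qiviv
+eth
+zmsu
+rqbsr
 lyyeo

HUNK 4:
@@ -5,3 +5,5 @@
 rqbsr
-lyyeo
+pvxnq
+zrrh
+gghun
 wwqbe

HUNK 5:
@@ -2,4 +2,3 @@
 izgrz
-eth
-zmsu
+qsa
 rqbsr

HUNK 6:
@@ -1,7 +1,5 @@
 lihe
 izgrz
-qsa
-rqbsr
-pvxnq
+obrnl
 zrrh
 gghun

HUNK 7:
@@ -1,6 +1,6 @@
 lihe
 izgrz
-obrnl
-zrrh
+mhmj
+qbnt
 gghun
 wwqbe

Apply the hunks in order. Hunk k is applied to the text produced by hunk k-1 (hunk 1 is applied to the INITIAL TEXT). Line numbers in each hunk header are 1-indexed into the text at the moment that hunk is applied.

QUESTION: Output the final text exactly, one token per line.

Answer: lihe
izgrz
mhmj
qbnt
gghun
wwqbe

Derivation:
Hunk 1: at line 4 remove [wntyd] add [tiz,jadio] -> 7 lines: lihe izgrz glb jazja tiz jadio wwqbe
Hunk 2: at line 3 remove [jazja,tiz,jadio] add [fius,qiviv,lyyeo] -> 7 lines: lihe izgrz glb fius qiviv lyyeo wwqbe
Hunk 3: at line 2 remove [glb,fius,qiviv] add [eth,zmsu,rqbsr] -> 7 lines: lihe izgrz eth zmsu rqbsr lyyeo wwqbe
Hunk 4: at line 5 remove [lyyeo] add [pvxnq,zrrh,gghun] -> 9 lines: lihe izgrz eth zmsu rqbsr pvxnq zrrh gghun wwqbe
Hunk 5: at line 2 remove [eth,zmsu] add [qsa] -> 8 lines: lihe izgrz qsa rqbsr pvxnq zrrh gghun wwqbe
Hunk 6: at line 1 remove [qsa,rqbsr,pvxnq] add [obrnl] -> 6 lines: lihe izgrz obrnl zrrh gghun wwqbe
Hunk 7: at line 1 remove [obrnl,zrrh] add [mhmj,qbnt] -> 6 lines: lihe izgrz mhmj qbnt gghun wwqbe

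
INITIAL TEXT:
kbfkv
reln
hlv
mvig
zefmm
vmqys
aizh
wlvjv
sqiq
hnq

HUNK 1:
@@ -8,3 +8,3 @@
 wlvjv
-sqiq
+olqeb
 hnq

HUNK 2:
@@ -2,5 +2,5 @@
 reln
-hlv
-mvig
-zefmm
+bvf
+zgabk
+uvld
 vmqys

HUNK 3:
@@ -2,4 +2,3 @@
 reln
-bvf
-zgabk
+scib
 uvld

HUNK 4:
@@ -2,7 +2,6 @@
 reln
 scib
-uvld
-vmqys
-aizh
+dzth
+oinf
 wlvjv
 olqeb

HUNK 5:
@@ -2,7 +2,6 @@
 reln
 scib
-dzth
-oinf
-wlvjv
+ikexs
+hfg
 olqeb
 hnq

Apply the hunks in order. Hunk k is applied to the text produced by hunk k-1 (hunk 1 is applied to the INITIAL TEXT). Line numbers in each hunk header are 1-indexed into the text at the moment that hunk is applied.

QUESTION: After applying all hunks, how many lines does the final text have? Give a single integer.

Hunk 1: at line 8 remove [sqiq] add [olqeb] -> 10 lines: kbfkv reln hlv mvig zefmm vmqys aizh wlvjv olqeb hnq
Hunk 2: at line 2 remove [hlv,mvig,zefmm] add [bvf,zgabk,uvld] -> 10 lines: kbfkv reln bvf zgabk uvld vmqys aizh wlvjv olqeb hnq
Hunk 3: at line 2 remove [bvf,zgabk] add [scib] -> 9 lines: kbfkv reln scib uvld vmqys aizh wlvjv olqeb hnq
Hunk 4: at line 2 remove [uvld,vmqys,aizh] add [dzth,oinf] -> 8 lines: kbfkv reln scib dzth oinf wlvjv olqeb hnq
Hunk 5: at line 2 remove [dzth,oinf,wlvjv] add [ikexs,hfg] -> 7 lines: kbfkv reln scib ikexs hfg olqeb hnq
Final line count: 7

Answer: 7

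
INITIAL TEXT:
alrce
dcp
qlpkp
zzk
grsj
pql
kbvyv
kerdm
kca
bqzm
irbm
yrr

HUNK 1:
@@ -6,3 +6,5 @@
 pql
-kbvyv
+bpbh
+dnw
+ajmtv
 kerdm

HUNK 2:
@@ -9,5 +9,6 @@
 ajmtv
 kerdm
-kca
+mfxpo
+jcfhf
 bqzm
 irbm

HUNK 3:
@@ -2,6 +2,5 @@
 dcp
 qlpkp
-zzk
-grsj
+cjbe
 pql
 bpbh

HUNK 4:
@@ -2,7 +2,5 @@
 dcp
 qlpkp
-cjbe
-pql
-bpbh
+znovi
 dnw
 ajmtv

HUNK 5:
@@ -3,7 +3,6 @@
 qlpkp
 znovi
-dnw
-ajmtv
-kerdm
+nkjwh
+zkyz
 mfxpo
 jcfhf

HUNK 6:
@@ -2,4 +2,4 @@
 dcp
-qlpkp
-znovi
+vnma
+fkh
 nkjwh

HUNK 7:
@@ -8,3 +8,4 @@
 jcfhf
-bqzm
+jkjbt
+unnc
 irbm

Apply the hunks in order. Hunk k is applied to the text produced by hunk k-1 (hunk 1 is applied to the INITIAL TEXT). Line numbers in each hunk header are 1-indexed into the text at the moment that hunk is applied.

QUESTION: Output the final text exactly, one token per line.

Hunk 1: at line 6 remove [kbvyv] add [bpbh,dnw,ajmtv] -> 14 lines: alrce dcp qlpkp zzk grsj pql bpbh dnw ajmtv kerdm kca bqzm irbm yrr
Hunk 2: at line 9 remove [kca] add [mfxpo,jcfhf] -> 15 lines: alrce dcp qlpkp zzk grsj pql bpbh dnw ajmtv kerdm mfxpo jcfhf bqzm irbm yrr
Hunk 3: at line 2 remove [zzk,grsj] add [cjbe] -> 14 lines: alrce dcp qlpkp cjbe pql bpbh dnw ajmtv kerdm mfxpo jcfhf bqzm irbm yrr
Hunk 4: at line 2 remove [cjbe,pql,bpbh] add [znovi] -> 12 lines: alrce dcp qlpkp znovi dnw ajmtv kerdm mfxpo jcfhf bqzm irbm yrr
Hunk 5: at line 3 remove [dnw,ajmtv,kerdm] add [nkjwh,zkyz] -> 11 lines: alrce dcp qlpkp znovi nkjwh zkyz mfxpo jcfhf bqzm irbm yrr
Hunk 6: at line 2 remove [qlpkp,znovi] add [vnma,fkh] -> 11 lines: alrce dcp vnma fkh nkjwh zkyz mfxpo jcfhf bqzm irbm yrr
Hunk 7: at line 8 remove [bqzm] add [jkjbt,unnc] -> 12 lines: alrce dcp vnma fkh nkjwh zkyz mfxpo jcfhf jkjbt unnc irbm yrr

Answer: alrce
dcp
vnma
fkh
nkjwh
zkyz
mfxpo
jcfhf
jkjbt
unnc
irbm
yrr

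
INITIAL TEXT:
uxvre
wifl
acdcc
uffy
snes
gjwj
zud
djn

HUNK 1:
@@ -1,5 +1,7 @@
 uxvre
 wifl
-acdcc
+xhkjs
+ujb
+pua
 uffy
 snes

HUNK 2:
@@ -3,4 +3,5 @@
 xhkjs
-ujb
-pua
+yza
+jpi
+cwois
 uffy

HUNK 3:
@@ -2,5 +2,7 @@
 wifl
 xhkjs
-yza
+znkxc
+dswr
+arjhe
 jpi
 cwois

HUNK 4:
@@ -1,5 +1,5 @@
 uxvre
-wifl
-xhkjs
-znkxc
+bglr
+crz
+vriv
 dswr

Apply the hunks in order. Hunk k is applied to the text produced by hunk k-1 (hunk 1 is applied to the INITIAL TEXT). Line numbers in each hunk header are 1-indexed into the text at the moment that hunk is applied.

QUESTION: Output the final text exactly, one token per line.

Answer: uxvre
bglr
crz
vriv
dswr
arjhe
jpi
cwois
uffy
snes
gjwj
zud
djn

Derivation:
Hunk 1: at line 1 remove [acdcc] add [xhkjs,ujb,pua] -> 10 lines: uxvre wifl xhkjs ujb pua uffy snes gjwj zud djn
Hunk 2: at line 3 remove [ujb,pua] add [yza,jpi,cwois] -> 11 lines: uxvre wifl xhkjs yza jpi cwois uffy snes gjwj zud djn
Hunk 3: at line 2 remove [yza] add [znkxc,dswr,arjhe] -> 13 lines: uxvre wifl xhkjs znkxc dswr arjhe jpi cwois uffy snes gjwj zud djn
Hunk 4: at line 1 remove [wifl,xhkjs,znkxc] add [bglr,crz,vriv] -> 13 lines: uxvre bglr crz vriv dswr arjhe jpi cwois uffy snes gjwj zud djn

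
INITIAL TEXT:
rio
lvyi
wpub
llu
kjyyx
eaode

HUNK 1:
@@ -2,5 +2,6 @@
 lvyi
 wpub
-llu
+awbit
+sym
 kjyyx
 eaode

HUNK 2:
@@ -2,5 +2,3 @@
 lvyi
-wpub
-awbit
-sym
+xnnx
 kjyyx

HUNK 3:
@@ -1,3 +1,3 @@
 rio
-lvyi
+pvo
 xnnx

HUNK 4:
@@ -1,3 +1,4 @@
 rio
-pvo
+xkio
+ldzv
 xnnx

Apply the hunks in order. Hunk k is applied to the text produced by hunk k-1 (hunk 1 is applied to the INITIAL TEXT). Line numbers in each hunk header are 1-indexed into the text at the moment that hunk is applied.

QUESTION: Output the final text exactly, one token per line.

Hunk 1: at line 2 remove [llu] add [awbit,sym] -> 7 lines: rio lvyi wpub awbit sym kjyyx eaode
Hunk 2: at line 2 remove [wpub,awbit,sym] add [xnnx] -> 5 lines: rio lvyi xnnx kjyyx eaode
Hunk 3: at line 1 remove [lvyi] add [pvo] -> 5 lines: rio pvo xnnx kjyyx eaode
Hunk 4: at line 1 remove [pvo] add [xkio,ldzv] -> 6 lines: rio xkio ldzv xnnx kjyyx eaode

Answer: rio
xkio
ldzv
xnnx
kjyyx
eaode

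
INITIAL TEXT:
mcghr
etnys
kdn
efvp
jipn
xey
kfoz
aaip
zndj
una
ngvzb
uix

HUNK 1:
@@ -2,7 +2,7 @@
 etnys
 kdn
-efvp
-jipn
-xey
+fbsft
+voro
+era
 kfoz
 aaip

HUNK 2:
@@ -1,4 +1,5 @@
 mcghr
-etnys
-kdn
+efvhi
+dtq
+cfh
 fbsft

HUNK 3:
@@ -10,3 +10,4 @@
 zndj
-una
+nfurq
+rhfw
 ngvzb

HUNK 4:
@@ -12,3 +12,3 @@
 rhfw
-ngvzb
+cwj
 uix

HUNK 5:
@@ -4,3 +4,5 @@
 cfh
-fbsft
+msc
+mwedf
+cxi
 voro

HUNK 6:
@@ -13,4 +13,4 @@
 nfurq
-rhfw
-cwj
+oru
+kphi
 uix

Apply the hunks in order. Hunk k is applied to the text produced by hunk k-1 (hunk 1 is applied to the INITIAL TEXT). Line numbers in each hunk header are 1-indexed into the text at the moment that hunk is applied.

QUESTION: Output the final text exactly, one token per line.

Answer: mcghr
efvhi
dtq
cfh
msc
mwedf
cxi
voro
era
kfoz
aaip
zndj
nfurq
oru
kphi
uix

Derivation:
Hunk 1: at line 2 remove [efvp,jipn,xey] add [fbsft,voro,era] -> 12 lines: mcghr etnys kdn fbsft voro era kfoz aaip zndj una ngvzb uix
Hunk 2: at line 1 remove [etnys,kdn] add [efvhi,dtq,cfh] -> 13 lines: mcghr efvhi dtq cfh fbsft voro era kfoz aaip zndj una ngvzb uix
Hunk 3: at line 10 remove [una] add [nfurq,rhfw] -> 14 lines: mcghr efvhi dtq cfh fbsft voro era kfoz aaip zndj nfurq rhfw ngvzb uix
Hunk 4: at line 12 remove [ngvzb] add [cwj] -> 14 lines: mcghr efvhi dtq cfh fbsft voro era kfoz aaip zndj nfurq rhfw cwj uix
Hunk 5: at line 4 remove [fbsft] add [msc,mwedf,cxi] -> 16 lines: mcghr efvhi dtq cfh msc mwedf cxi voro era kfoz aaip zndj nfurq rhfw cwj uix
Hunk 6: at line 13 remove [rhfw,cwj] add [oru,kphi] -> 16 lines: mcghr efvhi dtq cfh msc mwedf cxi voro era kfoz aaip zndj nfurq oru kphi uix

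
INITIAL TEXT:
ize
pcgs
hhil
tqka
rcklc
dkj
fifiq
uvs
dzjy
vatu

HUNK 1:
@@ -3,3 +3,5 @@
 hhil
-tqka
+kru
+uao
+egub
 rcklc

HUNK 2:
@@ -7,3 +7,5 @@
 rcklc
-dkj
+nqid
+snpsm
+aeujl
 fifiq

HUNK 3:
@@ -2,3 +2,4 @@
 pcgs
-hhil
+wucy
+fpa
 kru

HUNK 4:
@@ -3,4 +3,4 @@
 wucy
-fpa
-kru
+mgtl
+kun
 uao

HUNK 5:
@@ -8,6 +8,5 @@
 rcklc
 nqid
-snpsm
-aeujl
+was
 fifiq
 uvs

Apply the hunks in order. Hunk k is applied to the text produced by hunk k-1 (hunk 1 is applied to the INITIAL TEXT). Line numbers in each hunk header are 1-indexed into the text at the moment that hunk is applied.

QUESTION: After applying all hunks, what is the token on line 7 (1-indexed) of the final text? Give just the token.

Hunk 1: at line 3 remove [tqka] add [kru,uao,egub] -> 12 lines: ize pcgs hhil kru uao egub rcklc dkj fifiq uvs dzjy vatu
Hunk 2: at line 7 remove [dkj] add [nqid,snpsm,aeujl] -> 14 lines: ize pcgs hhil kru uao egub rcklc nqid snpsm aeujl fifiq uvs dzjy vatu
Hunk 3: at line 2 remove [hhil] add [wucy,fpa] -> 15 lines: ize pcgs wucy fpa kru uao egub rcklc nqid snpsm aeujl fifiq uvs dzjy vatu
Hunk 4: at line 3 remove [fpa,kru] add [mgtl,kun] -> 15 lines: ize pcgs wucy mgtl kun uao egub rcklc nqid snpsm aeujl fifiq uvs dzjy vatu
Hunk 5: at line 8 remove [snpsm,aeujl] add [was] -> 14 lines: ize pcgs wucy mgtl kun uao egub rcklc nqid was fifiq uvs dzjy vatu
Final line 7: egub

Answer: egub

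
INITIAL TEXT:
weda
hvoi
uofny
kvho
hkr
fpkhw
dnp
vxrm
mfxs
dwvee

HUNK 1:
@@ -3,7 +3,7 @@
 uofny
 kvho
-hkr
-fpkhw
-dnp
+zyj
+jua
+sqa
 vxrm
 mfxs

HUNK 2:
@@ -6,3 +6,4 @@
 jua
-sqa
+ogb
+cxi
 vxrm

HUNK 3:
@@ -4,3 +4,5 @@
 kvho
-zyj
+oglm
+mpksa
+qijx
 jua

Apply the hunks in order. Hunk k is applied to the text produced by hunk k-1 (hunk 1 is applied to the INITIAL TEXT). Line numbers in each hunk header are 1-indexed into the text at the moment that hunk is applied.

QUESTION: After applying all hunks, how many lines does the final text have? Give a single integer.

Answer: 13

Derivation:
Hunk 1: at line 3 remove [hkr,fpkhw,dnp] add [zyj,jua,sqa] -> 10 lines: weda hvoi uofny kvho zyj jua sqa vxrm mfxs dwvee
Hunk 2: at line 6 remove [sqa] add [ogb,cxi] -> 11 lines: weda hvoi uofny kvho zyj jua ogb cxi vxrm mfxs dwvee
Hunk 3: at line 4 remove [zyj] add [oglm,mpksa,qijx] -> 13 lines: weda hvoi uofny kvho oglm mpksa qijx jua ogb cxi vxrm mfxs dwvee
Final line count: 13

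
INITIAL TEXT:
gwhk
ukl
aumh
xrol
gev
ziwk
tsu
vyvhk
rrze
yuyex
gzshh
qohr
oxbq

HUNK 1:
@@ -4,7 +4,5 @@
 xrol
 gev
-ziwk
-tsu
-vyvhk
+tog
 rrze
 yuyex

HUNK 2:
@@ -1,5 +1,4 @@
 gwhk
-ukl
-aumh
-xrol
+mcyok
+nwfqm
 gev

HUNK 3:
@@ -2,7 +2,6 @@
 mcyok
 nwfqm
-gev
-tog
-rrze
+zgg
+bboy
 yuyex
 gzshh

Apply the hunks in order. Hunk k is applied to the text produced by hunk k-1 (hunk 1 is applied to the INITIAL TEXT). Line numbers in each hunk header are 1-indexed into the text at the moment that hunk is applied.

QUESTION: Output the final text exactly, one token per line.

Hunk 1: at line 4 remove [ziwk,tsu,vyvhk] add [tog] -> 11 lines: gwhk ukl aumh xrol gev tog rrze yuyex gzshh qohr oxbq
Hunk 2: at line 1 remove [ukl,aumh,xrol] add [mcyok,nwfqm] -> 10 lines: gwhk mcyok nwfqm gev tog rrze yuyex gzshh qohr oxbq
Hunk 3: at line 2 remove [gev,tog,rrze] add [zgg,bboy] -> 9 lines: gwhk mcyok nwfqm zgg bboy yuyex gzshh qohr oxbq

Answer: gwhk
mcyok
nwfqm
zgg
bboy
yuyex
gzshh
qohr
oxbq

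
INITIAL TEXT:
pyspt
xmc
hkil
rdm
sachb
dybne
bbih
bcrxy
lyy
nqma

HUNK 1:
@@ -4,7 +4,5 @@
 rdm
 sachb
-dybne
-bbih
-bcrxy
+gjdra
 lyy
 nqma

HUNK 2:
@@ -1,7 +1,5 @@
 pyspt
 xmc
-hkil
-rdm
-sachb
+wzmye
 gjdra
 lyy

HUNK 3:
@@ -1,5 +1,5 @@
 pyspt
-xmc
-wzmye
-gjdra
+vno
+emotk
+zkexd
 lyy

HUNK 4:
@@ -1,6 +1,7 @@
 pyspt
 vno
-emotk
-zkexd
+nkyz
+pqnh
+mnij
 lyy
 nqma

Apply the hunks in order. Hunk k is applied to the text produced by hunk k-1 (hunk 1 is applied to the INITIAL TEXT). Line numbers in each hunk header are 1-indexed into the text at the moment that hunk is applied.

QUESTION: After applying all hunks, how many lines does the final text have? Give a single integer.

Answer: 7

Derivation:
Hunk 1: at line 4 remove [dybne,bbih,bcrxy] add [gjdra] -> 8 lines: pyspt xmc hkil rdm sachb gjdra lyy nqma
Hunk 2: at line 1 remove [hkil,rdm,sachb] add [wzmye] -> 6 lines: pyspt xmc wzmye gjdra lyy nqma
Hunk 3: at line 1 remove [xmc,wzmye,gjdra] add [vno,emotk,zkexd] -> 6 lines: pyspt vno emotk zkexd lyy nqma
Hunk 4: at line 1 remove [emotk,zkexd] add [nkyz,pqnh,mnij] -> 7 lines: pyspt vno nkyz pqnh mnij lyy nqma
Final line count: 7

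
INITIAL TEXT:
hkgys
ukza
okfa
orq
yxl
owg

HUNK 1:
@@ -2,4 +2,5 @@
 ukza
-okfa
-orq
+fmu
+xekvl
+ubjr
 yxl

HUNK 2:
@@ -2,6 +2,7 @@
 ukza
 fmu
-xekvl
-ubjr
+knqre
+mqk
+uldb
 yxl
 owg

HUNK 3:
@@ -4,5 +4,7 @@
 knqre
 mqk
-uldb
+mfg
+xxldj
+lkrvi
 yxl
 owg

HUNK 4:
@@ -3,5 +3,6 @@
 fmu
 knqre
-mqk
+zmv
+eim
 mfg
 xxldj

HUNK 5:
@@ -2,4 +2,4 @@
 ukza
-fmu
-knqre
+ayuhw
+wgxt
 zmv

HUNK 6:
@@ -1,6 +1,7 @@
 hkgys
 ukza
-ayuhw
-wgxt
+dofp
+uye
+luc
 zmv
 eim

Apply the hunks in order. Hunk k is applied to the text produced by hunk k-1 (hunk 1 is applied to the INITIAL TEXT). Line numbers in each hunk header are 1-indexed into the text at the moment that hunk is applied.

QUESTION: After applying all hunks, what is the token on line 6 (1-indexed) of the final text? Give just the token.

Hunk 1: at line 2 remove [okfa,orq] add [fmu,xekvl,ubjr] -> 7 lines: hkgys ukza fmu xekvl ubjr yxl owg
Hunk 2: at line 2 remove [xekvl,ubjr] add [knqre,mqk,uldb] -> 8 lines: hkgys ukza fmu knqre mqk uldb yxl owg
Hunk 3: at line 4 remove [uldb] add [mfg,xxldj,lkrvi] -> 10 lines: hkgys ukza fmu knqre mqk mfg xxldj lkrvi yxl owg
Hunk 4: at line 3 remove [mqk] add [zmv,eim] -> 11 lines: hkgys ukza fmu knqre zmv eim mfg xxldj lkrvi yxl owg
Hunk 5: at line 2 remove [fmu,knqre] add [ayuhw,wgxt] -> 11 lines: hkgys ukza ayuhw wgxt zmv eim mfg xxldj lkrvi yxl owg
Hunk 6: at line 1 remove [ayuhw,wgxt] add [dofp,uye,luc] -> 12 lines: hkgys ukza dofp uye luc zmv eim mfg xxldj lkrvi yxl owg
Final line 6: zmv

Answer: zmv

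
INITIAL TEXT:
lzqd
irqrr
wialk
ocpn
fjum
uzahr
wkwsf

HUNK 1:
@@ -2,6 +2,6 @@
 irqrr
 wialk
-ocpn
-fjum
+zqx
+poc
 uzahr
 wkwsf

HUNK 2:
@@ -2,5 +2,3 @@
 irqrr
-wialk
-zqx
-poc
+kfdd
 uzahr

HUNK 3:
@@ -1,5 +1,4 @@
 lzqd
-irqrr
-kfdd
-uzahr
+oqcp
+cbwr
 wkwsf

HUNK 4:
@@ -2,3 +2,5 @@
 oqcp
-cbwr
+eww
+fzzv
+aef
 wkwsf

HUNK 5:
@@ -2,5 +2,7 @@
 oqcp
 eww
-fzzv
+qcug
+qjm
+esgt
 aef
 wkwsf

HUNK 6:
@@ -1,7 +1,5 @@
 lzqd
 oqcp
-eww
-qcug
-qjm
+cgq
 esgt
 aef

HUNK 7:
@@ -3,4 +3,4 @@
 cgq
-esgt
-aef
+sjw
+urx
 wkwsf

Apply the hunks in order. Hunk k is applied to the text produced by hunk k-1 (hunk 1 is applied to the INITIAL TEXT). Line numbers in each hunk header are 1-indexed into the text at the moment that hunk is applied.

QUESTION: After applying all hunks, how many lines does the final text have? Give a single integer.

Answer: 6

Derivation:
Hunk 1: at line 2 remove [ocpn,fjum] add [zqx,poc] -> 7 lines: lzqd irqrr wialk zqx poc uzahr wkwsf
Hunk 2: at line 2 remove [wialk,zqx,poc] add [kfdd] -> 5 lines: lzqd irqrr kfdd uzahr wkwsf
Hunk 3: at line 1 remove [irqrr,kfdd,uzahr] add [oqcp,cbwr] -> 4 lines: lzqd oqcp cbwr wkwsf
Hunk 4: at line 2 remove [cbwr] add [eww,fzzv,aef] -> 6 lines: lzqd oqcp eww fzzv aef wkwsf
Hunk 5: at line 2 remove [fzzv] add [qcug,qjm,esgt] -> 8 lines: lzqd oqcp eww qcug qjm esgt aef wkwsf
Hunk 6: at line 1 remove [eww,qcug,qjm] add [cgq] -> 6 lines: lzqd oqcp cgq esgt aef wkwsf
Hunk 7: at line 3 remove [esgt,aef] add [sjw,urx] -> 6 lines: lzqd oqcp cgq sjw urx wkwsf
Final line count: 6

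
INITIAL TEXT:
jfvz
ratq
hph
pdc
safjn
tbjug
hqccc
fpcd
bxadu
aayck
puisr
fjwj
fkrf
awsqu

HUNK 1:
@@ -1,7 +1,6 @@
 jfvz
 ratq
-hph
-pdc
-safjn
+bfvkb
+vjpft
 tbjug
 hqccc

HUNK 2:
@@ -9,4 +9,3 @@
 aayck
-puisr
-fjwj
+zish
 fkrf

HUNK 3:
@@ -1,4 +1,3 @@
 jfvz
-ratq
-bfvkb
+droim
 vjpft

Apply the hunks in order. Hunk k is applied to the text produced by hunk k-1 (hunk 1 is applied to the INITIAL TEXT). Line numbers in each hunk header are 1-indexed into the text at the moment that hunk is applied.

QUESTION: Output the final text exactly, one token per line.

Hunk 1: at line 1 remove [hph,pdc,safjn] add [bfvkb,vjpft] -> 13 lines: jfvz ratq bfvkb vjpft tbjug hqccc fpcd bxadu aayck puisr fjwj fkrf awsqu
Hunk 2: at line 9 remove [puisr,fjwj] add [zish] -> 12 lines: jfvz ratq bfvkb vjpft tbjug hqccc fpcd bxadu aayck zish fkrf awsqu
Hunk 3: at line 1 remove [ratq,bfvkb] add [droim] -> 11 lines: jfvz droim vjpft tbjug hqccc fpcd bxadu aayck zish fkrf awsqu

Answer: jfvz
droim
vjpft
tbjug
hqccc
fpcd
bxadu
aayck
zish
fkrf
awsqu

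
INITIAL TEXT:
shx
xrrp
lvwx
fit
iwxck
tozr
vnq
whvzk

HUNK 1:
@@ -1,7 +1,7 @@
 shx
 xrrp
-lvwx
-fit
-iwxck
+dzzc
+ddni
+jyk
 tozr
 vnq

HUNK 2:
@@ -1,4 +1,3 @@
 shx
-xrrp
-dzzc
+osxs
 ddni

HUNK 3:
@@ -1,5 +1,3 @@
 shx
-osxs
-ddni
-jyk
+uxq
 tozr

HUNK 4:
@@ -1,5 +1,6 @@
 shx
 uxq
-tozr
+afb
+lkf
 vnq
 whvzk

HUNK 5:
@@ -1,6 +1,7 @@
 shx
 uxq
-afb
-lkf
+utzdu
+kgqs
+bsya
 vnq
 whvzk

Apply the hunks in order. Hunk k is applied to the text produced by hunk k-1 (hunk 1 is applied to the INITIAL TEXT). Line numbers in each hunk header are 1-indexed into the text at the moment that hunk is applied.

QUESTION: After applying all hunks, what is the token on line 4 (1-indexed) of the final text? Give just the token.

Hunk 1: at line 1 remove [lvwx,fit,iwxck] add [dzzc,ddni,jyk] -> 8 lines: shx xrrp dzzc ddni jyk tozr vnq whvzk
Hunk 2: at line 1 remove [xrrp,dzzc] add [osxs] -> 7 lines: shx osxs ddni jyk tozr vnq whvzk
Hunk 3: at line 1 remove [osxs,ddni,jyk] add [uxq] -> 5 lines: shx uxq tozr vnq whvzk
Hunk 4: at line 1 remove [tozr] add [afb,lkf] -> 6 lines: shx uxq afb lkf vnq whvzk
Hunk 5: at line 1 remove [afb,lkf] add [utzdu,kgqs,bsya] -> 7 lines: shx uxq utzdu kgqs bsya vnq whvzk
Final line 4: kgqs

Answer: kgqs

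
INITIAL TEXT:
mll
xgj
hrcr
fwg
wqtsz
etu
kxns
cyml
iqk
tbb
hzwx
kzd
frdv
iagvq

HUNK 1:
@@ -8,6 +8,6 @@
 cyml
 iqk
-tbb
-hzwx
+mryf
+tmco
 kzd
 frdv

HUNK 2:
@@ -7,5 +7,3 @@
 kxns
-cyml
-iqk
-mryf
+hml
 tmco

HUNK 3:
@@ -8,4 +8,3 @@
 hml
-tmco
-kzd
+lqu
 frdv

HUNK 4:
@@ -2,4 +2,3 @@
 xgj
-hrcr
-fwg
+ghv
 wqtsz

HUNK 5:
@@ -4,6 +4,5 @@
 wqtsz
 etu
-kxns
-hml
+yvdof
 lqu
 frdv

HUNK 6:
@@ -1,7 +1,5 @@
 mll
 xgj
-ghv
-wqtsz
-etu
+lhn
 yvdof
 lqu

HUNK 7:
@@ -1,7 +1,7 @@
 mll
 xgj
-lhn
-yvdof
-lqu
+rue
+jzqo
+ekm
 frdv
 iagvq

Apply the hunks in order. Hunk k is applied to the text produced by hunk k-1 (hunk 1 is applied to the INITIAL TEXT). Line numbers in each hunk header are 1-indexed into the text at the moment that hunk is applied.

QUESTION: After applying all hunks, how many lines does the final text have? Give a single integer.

Answer: 7

Derivation:
Hunk 1: at line 8 remove [tbb,hzwx] add [mryf,tmco] -> 14 lines: mll xgj hrcr fwg wqtsz etu kxns cyml iqk mryf tmco kzd frdv iagvq
Hunk 2: at line 7 remove [cyml,iqk,mryf] add [hml] -> 12 lines: mll xgj hrcr fwg wqtsz etu kxns hml tmco kzd frdv iagvq
Hunk 3: at line 8 remove [tmco,kzd] add [lqu] -> 11 lines: mll xgj hrcr fwg wqtsz etu kxns hml lqu frdv iagvq
Hunk 4: at line 2 remove [hrcr,fwg] add [ghv] -> 10 lines: mll xgj ghv wqtsz etu kxns hml lqu frdv iagvq
Hunk 5: at line 4 remove [kxns,hml] add [yvdof] -> 9 lines: mll xgj ghv wqtsz etu yvdof lqu frdv iagvq
Hunk 6: at line 1 remove [ghv,wqtsz,etu] add [lhn] -> 7 lines: mll xgj lhn yvdof lqu frdv iagvq
Hunk 7: at line 1 remove [lhn,yvdof,lqu] add [rue,jzqo,ekm] -> 7 lines: mll xgj rue jzqo ekm frdv iagvq
Final line count: 7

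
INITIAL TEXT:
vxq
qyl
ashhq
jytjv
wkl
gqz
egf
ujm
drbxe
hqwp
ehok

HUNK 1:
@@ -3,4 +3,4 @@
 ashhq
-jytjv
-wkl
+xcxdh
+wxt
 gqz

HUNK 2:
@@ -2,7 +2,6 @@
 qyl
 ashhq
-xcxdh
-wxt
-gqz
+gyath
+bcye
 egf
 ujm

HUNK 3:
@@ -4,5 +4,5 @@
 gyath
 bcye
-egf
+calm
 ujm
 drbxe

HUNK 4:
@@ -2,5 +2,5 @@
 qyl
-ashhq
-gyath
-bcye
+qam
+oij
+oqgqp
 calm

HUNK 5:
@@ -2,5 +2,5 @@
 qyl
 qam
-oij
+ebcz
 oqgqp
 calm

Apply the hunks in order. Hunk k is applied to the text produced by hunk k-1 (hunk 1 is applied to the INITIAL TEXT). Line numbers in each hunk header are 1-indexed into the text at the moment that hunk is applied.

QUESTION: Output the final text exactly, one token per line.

Answer: vxq
qyl
qam
ebcz
oqgqp
calm
ujm
drbxe
hqwp
ehok

Derivation:
Hunk 1: at line 3 remove [jytjv,wkl] add [xcxdh,wxt] -> 11 lines: vxq qyl ashhq xcxdh wxt gqz egf ujm drbxe hqwp ehok
Hunk 2: at line 2 remove [xcxdh,wxt,gqz] add [gyath,bcye] -> 10 lines: vxq qyl ashhq gyath bcye egf ujm drbxe hqwp ehok
Hunk 3: at line 4 remove [egf] add [calm] -> 10 lines: vxq qyl ashhq gyath bcye calm ujm drbxe hqwp ehok
Hunk 4: at line 2 remove [ashhq,gyath,bcye] add [qam,oij,oqgqp] -> 10 lines: vxq qyl qam oij oqgqp calm ujm drbxe hqwp ehok
Hunk 5: at line 2 remove [oij] add [ebcz] -> 10 lines: vxq qyl qam ebcz oqgqp calm ujm drbxe hqwp ehok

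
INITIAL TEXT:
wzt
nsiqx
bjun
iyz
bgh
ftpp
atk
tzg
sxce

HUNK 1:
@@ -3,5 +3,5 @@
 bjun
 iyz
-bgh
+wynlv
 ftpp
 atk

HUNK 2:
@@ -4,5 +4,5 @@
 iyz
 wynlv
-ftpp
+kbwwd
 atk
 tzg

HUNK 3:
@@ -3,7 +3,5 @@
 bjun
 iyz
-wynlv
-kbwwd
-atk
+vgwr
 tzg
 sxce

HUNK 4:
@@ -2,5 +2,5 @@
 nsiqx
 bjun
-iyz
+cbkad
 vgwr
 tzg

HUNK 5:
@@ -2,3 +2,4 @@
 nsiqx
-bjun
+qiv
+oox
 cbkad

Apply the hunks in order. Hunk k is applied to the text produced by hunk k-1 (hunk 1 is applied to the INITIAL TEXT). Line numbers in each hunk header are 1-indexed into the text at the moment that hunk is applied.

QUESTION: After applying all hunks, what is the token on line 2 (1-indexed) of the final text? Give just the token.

Answer: nsiqx

Derivation:
Hunk 1: at line 3 remove [bgh] add [wynlv] -> 9 lines: wzt nsiqx bjun iyz wynlv ftpp atk tzg sxce
Hunk 2: at line 4 remove [ftpp] add [kbwwd] -> 9 lines: wzt nsiqx bjun iyz wynlv kbwwd atk tzg sxce
Hunk 3: at line 3 remove [wynlv,kbwwd,atk] add [vgwr] -> 7 lines: wzt nsiqx bjun iyz vgwr tzg sxce
Hunk 4: at line 2 remove [iyz] add [cbkad] -> 7 lines: wzt nsiqx bjun cbkad vgwr tzg sxce
Hunk 5: at line 2 remove [bjun] add [qiv,oox] -> 8 lines: wzt nsiqx qiv oox cbkad vgwr tzg sxce
Final line 2: nsiqx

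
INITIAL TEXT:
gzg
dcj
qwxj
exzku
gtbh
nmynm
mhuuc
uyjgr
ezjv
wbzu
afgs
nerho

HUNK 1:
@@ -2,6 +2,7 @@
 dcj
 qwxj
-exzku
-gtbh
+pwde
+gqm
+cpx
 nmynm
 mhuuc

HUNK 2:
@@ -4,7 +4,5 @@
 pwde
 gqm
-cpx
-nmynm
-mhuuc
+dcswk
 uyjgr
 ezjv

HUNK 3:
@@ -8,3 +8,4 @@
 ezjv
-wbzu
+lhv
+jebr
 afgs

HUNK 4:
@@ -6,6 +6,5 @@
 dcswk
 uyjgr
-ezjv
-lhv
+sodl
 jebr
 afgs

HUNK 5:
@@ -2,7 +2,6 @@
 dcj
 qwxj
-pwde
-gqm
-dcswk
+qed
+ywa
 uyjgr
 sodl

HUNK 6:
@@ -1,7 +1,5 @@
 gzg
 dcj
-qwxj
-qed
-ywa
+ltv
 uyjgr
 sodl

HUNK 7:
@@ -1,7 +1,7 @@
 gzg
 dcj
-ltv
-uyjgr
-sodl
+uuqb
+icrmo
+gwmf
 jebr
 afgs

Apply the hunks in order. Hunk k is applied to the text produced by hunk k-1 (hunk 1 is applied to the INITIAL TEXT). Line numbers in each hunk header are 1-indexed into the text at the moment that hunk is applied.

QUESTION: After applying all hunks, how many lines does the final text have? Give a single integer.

Answer: 8

Derivation:
Hunk 1: at line 2 remove [exzku,gtbh] add [pwde,gqm,cpx] -> 13 lines: gzg dcj qwxj pwde gqm cpx nmynm mhuuc uyjgr ezjv wbzu afgs nerho
Hunk 2: at line 4 remove [cpx,nmynm,mhuuc] add [dcswk] -> 11 lines: gzg dcj qwxj pwde gqm dcswk uyjgr ezjv wbzu afgs nerho
Hunk 3: at line 8 remove [wbzu] add [lhv,jebr] -> 12 lines: gzg dcj qwxj pwde gqm dcswk uyjgr ezjv lhv jebr afgs nerho
Hunk 4: at line 6 remove [ezjv,lhv] add [sodl] -> 11 lines: gzg dcj qwxj pwde gqm dcswk uyjgr sodl jebr afgs nerho
Hunk 5: at line 2 remove [pwde,gqm,dcswk] add [qed,ywa] -> 10 lines: gzg dcj qwxj qed ywa uyjgr sodl jebr afgs nerho
Hunk 6: at line 1 remove [qwxj,qed,ywa] add [ltv] -> 8 lines: gzg dcj ltv uyjgr sodl jebr afgs nerho
Hunk 7: at line 1 remove [ltv,uyjgr,sodl] add [uuqb,icrmo,gwmf] -> 8 lines: gzg dcj uuqb icrmo gwmf jebr afgs nerho
Final line count: 8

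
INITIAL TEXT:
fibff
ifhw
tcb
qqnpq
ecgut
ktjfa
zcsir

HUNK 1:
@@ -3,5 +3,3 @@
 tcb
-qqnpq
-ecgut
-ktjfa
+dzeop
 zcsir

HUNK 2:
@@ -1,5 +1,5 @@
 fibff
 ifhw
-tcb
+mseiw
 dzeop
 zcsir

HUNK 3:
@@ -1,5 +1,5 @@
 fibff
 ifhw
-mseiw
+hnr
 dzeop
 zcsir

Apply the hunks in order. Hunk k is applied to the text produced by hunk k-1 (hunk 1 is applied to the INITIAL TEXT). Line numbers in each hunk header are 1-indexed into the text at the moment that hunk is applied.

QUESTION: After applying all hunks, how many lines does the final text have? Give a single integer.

Hunk 1: at line 3 remove [qqnpq,ecgut,ktjfa] add [dzeop] -> 5 lines: fibff ifhw tcb dzeop zcsir
Hunk 2: at line 1 remove [tcb] add [mseiw] -> 5 lines: fibff ifhw mseiw dzeop zcsir
Hunk 3: at line 1 remove [mseiw] add [hnr] -> 5 lines: fibff ifhw hnr dzeop zcsir
Final line count: 5

Answer: 5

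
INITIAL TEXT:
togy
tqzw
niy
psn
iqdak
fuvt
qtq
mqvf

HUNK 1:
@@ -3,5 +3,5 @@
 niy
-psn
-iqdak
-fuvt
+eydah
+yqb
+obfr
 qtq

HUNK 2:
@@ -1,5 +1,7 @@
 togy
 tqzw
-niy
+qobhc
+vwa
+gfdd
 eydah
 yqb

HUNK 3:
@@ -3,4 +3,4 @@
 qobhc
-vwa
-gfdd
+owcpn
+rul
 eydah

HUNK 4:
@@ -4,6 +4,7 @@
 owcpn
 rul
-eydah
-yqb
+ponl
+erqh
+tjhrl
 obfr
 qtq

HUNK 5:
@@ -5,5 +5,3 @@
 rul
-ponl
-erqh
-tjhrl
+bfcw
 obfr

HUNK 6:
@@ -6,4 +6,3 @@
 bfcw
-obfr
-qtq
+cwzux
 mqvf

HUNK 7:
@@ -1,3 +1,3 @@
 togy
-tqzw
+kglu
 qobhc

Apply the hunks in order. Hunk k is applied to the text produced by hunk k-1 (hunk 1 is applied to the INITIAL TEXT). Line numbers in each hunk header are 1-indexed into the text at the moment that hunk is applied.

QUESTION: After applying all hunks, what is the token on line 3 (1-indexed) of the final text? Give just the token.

Answer: qobhc

Derivation:
Hunk 1: at line 3 remove [psn,iqdak,fuvt] add [eydah,yqb,obfr] -> 8 lines: togy tqzw niy eydah yqb obfr qtq mqvf
Hunk 2: at line 1 remove [niy] add [qobhc,vwa,gfdd] -> 10 lines: togy tqzw qobhc vwa gfdd eydah yqb obfr qtq mqvf
Hunk 3: at line 3 remove [vwa,gfdd] add [owcpn,rul] -> 10 lines: togy tqzw qobhc owcpn rul eydah yqb obfr qtq mqvf
Hunk 4: at line 4 remove [eydah,yqb] add [ponl,erqh,tjhrl] -> 11 lines: togy tqzw qobhc owcpn rul ponl erqh tjhrl obfr qtq mqvf
Hunk 5: at line 5 remove [ponl,erqh,tjhrl] add [bfcw] -> 9 lines: togy tqzw qobhc owcpn rul bfcw obfr qtq mqvf
Hunk 6: at line 6 remove [obfr,qtq] add [cwzux] -> 8 lines: togy tqzw qobhc owcpn rul bfcw cwzux mqvf
Hunk 7: at line 1 remove [tqzw] add [kglu] -> 8 lines: togy kglu qobhc owcpn rul bfcw cwzux mqvf
Final line 3: qobhc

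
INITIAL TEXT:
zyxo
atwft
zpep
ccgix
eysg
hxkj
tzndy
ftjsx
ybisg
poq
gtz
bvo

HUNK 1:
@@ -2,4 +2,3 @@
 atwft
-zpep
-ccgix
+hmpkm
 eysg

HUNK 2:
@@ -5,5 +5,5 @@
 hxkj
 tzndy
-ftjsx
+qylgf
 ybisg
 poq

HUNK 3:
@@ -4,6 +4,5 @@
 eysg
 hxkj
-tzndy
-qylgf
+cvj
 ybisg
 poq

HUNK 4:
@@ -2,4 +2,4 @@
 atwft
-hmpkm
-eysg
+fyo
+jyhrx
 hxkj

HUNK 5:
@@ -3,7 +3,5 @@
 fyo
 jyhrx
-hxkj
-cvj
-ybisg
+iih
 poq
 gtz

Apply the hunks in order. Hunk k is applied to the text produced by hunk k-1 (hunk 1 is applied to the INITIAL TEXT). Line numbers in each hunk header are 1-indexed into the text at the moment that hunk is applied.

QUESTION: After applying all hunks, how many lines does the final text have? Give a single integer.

Hunk 1: at line 2 remove [zpep,ccgix] add [hmpkm] -> 11 lines: zyxo atwft hmpkm eysg hxkj tzndy ftjsx ybisg poq gtz bvo
Hunk 2: at line 5 remove [ftjsx] add [qylgf] -> 11 lines: zyxo atwft hmpkm eysg hxkj tzndy qylgf ybisg poq gtz bvo
Hunk 3: at line 4 remove [tzndy,qylgf] add [cvj] -> 10 lines: zyxo atwft hmpkm eysg hxkj cvj ybisg poq gtz bvo
Hunk 4: at line 2 remove [hmpkm,eysg] add [fyo,jyhrx] -> 10 lines: zyxo atwft fyo jyhrx hxkj cvj ybisg poq gtz bvo
Hunk 5: at line 3 remove [hxkj,cvj,ybisg] add [iih] -> 8 lines: zyxo atwft fyo jyhrx iih poq gtz bvo
Final line count: 8

Answer: 8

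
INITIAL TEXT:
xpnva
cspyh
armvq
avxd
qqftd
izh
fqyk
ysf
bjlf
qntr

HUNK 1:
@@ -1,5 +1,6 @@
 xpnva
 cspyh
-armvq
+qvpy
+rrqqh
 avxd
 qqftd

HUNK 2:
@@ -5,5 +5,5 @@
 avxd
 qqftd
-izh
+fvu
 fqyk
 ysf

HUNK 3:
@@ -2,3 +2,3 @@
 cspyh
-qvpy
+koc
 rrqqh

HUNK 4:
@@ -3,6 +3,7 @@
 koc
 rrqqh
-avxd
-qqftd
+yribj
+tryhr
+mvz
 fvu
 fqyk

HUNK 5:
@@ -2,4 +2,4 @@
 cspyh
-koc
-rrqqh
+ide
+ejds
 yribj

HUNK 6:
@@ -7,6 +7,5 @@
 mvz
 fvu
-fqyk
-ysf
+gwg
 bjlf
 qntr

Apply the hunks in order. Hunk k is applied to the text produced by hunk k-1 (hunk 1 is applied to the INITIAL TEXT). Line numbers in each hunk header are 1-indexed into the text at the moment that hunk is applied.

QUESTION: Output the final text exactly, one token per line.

Answer: xpnva
cspyh
ide
ejds
yribj
tryhr
mvz
fvu
gwg
bjlf
qntr

Derivation:
Hunk 1: at line 1 remove [armvq] add [qvpy,rrqqh] -> 11 lines: xpnva cspyh qvpy rrqqh avxd qqftd izh fqyk ysf bjlf qntr
Hunk 2: at line 5 remove [izh] add [fvu] -> 11 lines: xpnva cspyh qvpy rrqqh avxd qqftd fvu fqyk ysf bjlf qntr
Hunk 3: at line 2 remove [qvpy] add [koc] -> 11 lines: xpnva cspyh koc rrqqh avxd qqftd fvu fqyk ysf bjlf qntr
Hunk 4: at line 3 remove [avxd,qqftd] add [yribj,tryhr,mvz] -> 12 lines: xpnva cspyh koc rrqqh yribj tryhr mvz fvu fqyk ysf bjlf qntr
Hunk 5: at line 2 remove [koc,rrqqh] add [ide,ejds] -> 12 lines: xpnva cspyh ide ejds yribj tryhr mvz fvu fqyk ysf bjlf qntr
Hunk 6: at line 7 remove [fqyk,ysf] add [gwg] -> 11 lines: xpnva cspyh ide ejds yribj tryhr mvz fvu gwg bjlf qntr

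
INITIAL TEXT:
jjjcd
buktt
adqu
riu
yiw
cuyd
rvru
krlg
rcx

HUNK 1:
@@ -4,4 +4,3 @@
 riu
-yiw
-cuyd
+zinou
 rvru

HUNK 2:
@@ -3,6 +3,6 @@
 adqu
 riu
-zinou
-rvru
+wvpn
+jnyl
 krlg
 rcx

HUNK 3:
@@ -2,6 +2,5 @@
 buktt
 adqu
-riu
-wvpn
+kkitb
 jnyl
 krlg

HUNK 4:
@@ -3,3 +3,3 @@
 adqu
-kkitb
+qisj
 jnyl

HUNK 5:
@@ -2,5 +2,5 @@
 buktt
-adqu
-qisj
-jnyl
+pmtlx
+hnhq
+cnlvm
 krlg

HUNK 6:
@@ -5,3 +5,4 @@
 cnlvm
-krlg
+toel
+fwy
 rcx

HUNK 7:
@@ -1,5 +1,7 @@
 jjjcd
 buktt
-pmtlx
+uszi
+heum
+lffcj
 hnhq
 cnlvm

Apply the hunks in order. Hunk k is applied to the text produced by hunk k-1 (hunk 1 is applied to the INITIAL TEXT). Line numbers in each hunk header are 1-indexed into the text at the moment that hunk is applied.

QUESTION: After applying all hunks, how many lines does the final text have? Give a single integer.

Hunk 1: at line 4 remove [yiw,cuyd] add [zinou] -> 8 lines: jjjcd buktt adqu riu zinou rvru krlg rcx
Hunk 2: at line 3 remove [zinou,rvru] add [wvpn,jnyl] -> 8 lines: jjjcd buktt adqu riu wvpn jnyl krlg rcx
Hunk 3: at line 2 remove [riu,wvpn] add [kkitb] -> 7 lines: jjjcd buktt adqu kkitb jnyl krlg rcx
Hunk 4: at line 3 remove [kkitb] add [qisj] -> 7 lines: jjjcd buktt adqu qisj jnyl krlg rcx
Hunk 5: at line 2 remove [adqu,qisj,jnyl] add [pmtlx,hnhq,cnlvm] -> 7 lines: jjjcd buktt pmtlx hnhq cnlvm krlg rcx
Hunk 6: at line 5 remove [krlg] add [toel,fwy] -> 8 lines: jjjcd buktt pmtlx hnhq cnlvm toel fwy rcx
Hunk 7: at line 1 remove [pmtlx] add [uszi,heum,lffcj] -> 10 lines: jjjcd buktt uszi heum lffcj hnhq cnlvm toel fwy rcx
Final line count: 10

Answer: 10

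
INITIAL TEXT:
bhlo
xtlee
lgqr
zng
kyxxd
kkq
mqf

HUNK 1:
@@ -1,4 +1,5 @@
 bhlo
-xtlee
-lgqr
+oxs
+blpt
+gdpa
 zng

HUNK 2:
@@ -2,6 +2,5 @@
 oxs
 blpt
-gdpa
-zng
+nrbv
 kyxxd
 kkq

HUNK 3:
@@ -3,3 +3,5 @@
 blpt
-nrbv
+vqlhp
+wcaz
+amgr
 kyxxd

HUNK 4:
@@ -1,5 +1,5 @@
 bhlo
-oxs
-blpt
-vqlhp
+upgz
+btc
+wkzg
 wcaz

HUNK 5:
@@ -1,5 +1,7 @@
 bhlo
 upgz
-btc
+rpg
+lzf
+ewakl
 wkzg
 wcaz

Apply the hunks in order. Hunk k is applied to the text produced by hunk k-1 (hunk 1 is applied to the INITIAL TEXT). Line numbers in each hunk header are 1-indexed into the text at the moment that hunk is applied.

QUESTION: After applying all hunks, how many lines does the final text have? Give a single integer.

Hunk 1: at line 1 remove [xtlee,lgqr] add [oxs,blpt,gdpa] -> 8 lines: bhlo oxs blpt gdpa zng kyxxd kkq mqf
Hunk 2: at line 2 remove [gdpa,zng] add [nrbv] -> 7 lines: bhlo oxs blpt nrbv kyxxd kkq mqf
Hunk 3: at line 3 remove [nrbv] add [vqlhp,wcaz,amgr] -> 9 lines: bhlo oxs blpt vqlhp wcaz amgr kyxxd kkq mqf
Hunk 4: at line 1 remove [oxs,blpt,vqlhp] add [upgz,btc,wkzg] -> 9 lines: bhlo upgz btc wkzg wcaz amgr kyxxd kkq mqf
Hunk 5: at line 1 remove [btc] add [rpg,lzf,ewakl] -> 11 lines: bhlo upgz rpg lzf ewakl wkzg wcaz amgr kyxxd kkq mqf
Final line count: 11

Answer: 11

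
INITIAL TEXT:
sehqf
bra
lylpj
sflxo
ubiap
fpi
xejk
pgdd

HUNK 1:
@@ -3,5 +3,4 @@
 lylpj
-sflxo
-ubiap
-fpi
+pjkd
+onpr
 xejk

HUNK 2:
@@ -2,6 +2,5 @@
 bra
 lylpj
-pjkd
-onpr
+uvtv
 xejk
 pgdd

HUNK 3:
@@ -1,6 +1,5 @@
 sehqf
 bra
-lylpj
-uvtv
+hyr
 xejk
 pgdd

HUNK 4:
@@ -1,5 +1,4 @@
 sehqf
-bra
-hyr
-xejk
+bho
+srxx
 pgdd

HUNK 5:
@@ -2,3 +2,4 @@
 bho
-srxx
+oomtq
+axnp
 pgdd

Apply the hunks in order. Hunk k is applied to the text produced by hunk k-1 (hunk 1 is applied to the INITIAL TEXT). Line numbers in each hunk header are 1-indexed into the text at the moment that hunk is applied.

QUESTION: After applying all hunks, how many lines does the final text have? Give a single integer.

Hunk 1: at line 3 remove [sflxo,ubiap,fpi] add [pjkd,onpr] -> 7 lines: sehqf bra lylpj pjkd onpr xejk pgdd
Hunk 2: at line 2 remove [pjkd,onpr] add [uvtv] -> 6 lines: sehqf bra lylpj uvtv xejk pgdd
Hunk 3: at line 1 remove [lylpj,uvtv] add [hyr] -> 5 lines: sehqf bra hyr xejk pgdd
Hunk 4: at line 1 remove [bra,hyr,xejk] add [bho,srxx] -> 4 lines: sehqf bho srxx pgdd
Hunk 5: at line 2 remove [srxx] add [oomtq,axnp] -> 5 lines: sehqf bho oomtq axnp pgdd
Final line count: 5

Answer: 5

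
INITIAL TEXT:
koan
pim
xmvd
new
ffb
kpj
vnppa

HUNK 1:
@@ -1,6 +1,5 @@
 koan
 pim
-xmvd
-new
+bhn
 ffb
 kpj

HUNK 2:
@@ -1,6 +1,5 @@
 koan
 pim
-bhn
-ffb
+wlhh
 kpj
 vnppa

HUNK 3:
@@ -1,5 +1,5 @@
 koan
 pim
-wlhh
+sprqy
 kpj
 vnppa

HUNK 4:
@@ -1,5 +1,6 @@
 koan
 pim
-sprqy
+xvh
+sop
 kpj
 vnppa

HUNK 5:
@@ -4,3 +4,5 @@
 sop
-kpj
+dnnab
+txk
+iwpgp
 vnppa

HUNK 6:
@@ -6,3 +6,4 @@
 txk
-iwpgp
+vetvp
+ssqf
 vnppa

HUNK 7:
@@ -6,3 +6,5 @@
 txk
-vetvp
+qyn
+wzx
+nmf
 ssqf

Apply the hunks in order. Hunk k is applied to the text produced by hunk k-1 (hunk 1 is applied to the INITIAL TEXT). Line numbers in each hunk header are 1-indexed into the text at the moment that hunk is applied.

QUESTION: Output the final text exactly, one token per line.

Hunk 1: at line 1 remove [xmvd,new] add [bhn] -> 6 lines: koan pim bhn ffb kpj vnppa
Hunk 2: at line 1 remove [bhn,ffb] add [wlhh] -> 5 lines: koan pim wlhh kpj vnppa
Hunk 3: at line 1 remove [wlhh] add [sprqy] -> 5 lines: koan pim sprqy kpj vnppa
Hunk 4: at line 1 remove [sprqy] add [xvh,sop] -> 6 lines: koan pim xvh sop kpj vnppa
Hunk 5: at line 4 remove [kpj] add [dnnab,txk,iwpgp] -> 8 lines: koan pim xvh sop dnnab txk iwpgp vnppa
Hunk 6: at line 6 remove [iwpgp] add [vetvp,ssqf] -> 9 lines: koan pim xvh sop dnnab txk vetvp ssqf vnppa
Hunk 7: at line 6 remove [vetvp] add [qyn,wzx,nmf] -> 11 lines: koan pim xvh sop dnnab txk qyn wzx nmf ssqf vnppa

Answer: koan
pim
xvh
sop
dnnab
txk
qyn
wzx
nmf
ssqf
vnppa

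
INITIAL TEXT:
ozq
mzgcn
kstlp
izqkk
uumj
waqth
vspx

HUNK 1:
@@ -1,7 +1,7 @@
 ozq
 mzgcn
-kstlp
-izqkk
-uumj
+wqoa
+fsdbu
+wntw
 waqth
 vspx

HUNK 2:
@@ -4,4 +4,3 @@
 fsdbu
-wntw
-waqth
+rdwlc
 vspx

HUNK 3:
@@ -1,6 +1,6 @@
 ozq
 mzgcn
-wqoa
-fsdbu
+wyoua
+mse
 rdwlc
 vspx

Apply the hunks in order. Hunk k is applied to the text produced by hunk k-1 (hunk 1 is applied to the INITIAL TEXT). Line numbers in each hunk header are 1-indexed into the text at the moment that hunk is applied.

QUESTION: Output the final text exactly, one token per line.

Answer: ozq
mzgcn
wyoua
mse
rdwlc
vspx

Derivation:
Hunk 1: at line 1 remove [kstlp,izqkk,uumj] add [wqoa,fsdbu,wntw] -> 7 lines: ozq mzgcn wqoa fsdbu wntw waqth vspx
Hunk 2: at line 4 remove [wntw,waqth] add [rdwlc] -> 6 lines: ozq mzgcn wqoa fsdbu rdwlc vspx
Hunk 3: at line 1 remove [wqoa,fsdbu] add [wyoua,mse] -> 6 lines: ozq mzgcn wyoua mse rdwlc vspx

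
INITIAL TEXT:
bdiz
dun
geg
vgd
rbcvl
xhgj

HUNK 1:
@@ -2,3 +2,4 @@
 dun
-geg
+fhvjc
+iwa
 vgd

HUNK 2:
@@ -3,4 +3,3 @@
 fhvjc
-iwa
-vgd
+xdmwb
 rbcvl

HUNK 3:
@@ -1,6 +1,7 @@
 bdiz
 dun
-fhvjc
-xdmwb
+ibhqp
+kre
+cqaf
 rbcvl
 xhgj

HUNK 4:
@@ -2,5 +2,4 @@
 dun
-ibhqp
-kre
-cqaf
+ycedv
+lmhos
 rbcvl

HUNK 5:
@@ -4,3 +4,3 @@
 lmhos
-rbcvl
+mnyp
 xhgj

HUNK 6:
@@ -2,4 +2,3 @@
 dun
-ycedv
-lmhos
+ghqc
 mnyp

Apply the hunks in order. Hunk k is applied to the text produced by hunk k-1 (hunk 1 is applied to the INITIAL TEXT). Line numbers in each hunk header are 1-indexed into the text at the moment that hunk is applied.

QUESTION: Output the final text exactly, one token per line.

Answer: bdiz
dun
ghqc
mnyp
xhgj

Derivation:
Hunk 1: at line 2 remove [geg] add [fhvjc,iwa] -> 7 lines: bdiz dun fhvjc iwa vgd rbcvl xhgj
Hunk 2: at line 3 remove [iwa,vgd] add [xdmwb] -> 6 lines: bdiz dun fhvjc xdmwb rbcvl xhgj
Hunk 3: at line 1 remove [fhvjc,xdmwb] add [ibhqp,kre,cqaf] -> 7 lines: bdiz dun ibhqp kre cqaf rbcvl xhgj
Hunk 4: at line 2 remove [ibhqp,kre,cqaf] add [ycedv,lmhos] -> 6 lines: bdiz dun ycedv lmhos rbcvl xhgj
Hunk 5: at line 4 remove [rbcvl] add [mnyp] -> 6 lines: bdiz dun ycedv lmhos mnyp xhgj
Hunk 6: at line 2 remove [ycedv,lmhos] add [ghqc] -> 5 lines: bdiz dun ghqc mnyp xhgj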